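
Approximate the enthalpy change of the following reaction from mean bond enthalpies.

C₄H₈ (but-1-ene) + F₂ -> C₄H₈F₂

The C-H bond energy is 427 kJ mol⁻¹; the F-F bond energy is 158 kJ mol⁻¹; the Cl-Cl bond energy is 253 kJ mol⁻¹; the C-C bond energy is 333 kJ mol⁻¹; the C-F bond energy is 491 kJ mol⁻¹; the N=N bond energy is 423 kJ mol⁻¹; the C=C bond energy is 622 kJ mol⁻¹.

Bonds broken (reactants):
  C-C: 2 × 333 = 666
  C-H: 8 × 427 = 3416
  C=C: 1 × 622 = 622
  F-F: 1 × 158 = 158
  Σ(broken) = 4862 kJ
Bonds formed (products):
  C-C: 3 × 333 = 999
  C-F: 2 × 491 = 982
  C-H: 8 × 427 = 3416
  Σ(formed) = 5397 kJ
ΔH = Σ(broken) − Σ(formed) = 4862 − 5397 = −535 kJ

ΔH ≈ −535 kJ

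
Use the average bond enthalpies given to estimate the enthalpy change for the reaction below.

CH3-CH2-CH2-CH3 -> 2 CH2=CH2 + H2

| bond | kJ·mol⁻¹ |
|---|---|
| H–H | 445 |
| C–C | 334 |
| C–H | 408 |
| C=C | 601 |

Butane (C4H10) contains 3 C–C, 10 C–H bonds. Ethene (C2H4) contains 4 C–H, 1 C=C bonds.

Bonds broken (reactants):
  C–C: 3 × 334 = 1002
  C–H: 10 × 408 = 4080
  Σ(broken) = 5082 kJ
Bonds formed (products):
  C–H: 8 × 408 = 3264
  C=C: 2 × 601 = 1202
  H–H: 1 × 445 = 445
  Σ(formed) = 4911 kJ
ΔH = Σ(broken) − Σ(formed) = 5082 − 4911 = +171 kJ

ΔH ≈ +171 kJ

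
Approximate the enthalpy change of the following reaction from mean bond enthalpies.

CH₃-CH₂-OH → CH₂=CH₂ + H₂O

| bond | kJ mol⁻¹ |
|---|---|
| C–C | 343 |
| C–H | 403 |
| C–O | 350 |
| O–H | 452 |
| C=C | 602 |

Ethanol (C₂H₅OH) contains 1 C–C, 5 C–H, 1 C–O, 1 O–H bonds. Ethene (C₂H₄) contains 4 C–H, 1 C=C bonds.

ΔH ≈ +42 kJ

Bonds broken (reactants):
  C–C: 1 × 343 = 343
  C–H: 5 × 403 = 2015
  C–O: 1 × 350 = 350
  O–H: 1 × 452 = 452
  Σ(broken) = 3160 kJ
Bonds formed (products):
  C–H: 4 × 403 = 1612
  C=C: 1 × 602 = 602
  O–H: 2 × 452 = 904
  Σ(formed) = 3118 kJ
ΔH = Σ(broken) − Σ(formed) = 3160 − 3118 = +42 kJ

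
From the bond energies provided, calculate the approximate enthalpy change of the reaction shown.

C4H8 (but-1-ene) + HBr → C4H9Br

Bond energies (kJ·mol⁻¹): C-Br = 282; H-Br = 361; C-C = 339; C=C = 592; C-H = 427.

Bonds broken (reactants):
  C-C: 2 × 339 = 678
  C-H: 8 × 427 = 3416
  C=C: 1 × 592 = 592
  H-Br: 1 × 361 = 361
  Σ(broken) = 5047 kJ
Bonds formed (products):
  C-Br: 1 × 282 = 282
  C-C: 3 × 339 = 1017
  C-H: 9 × 427 = 3843
  Σ(formed) = 5142 kJ
ΔH = Σ(broken) − Σ(formed) = 5047 − 5142 = −95 kJ

ΔH ≈ −95 kJ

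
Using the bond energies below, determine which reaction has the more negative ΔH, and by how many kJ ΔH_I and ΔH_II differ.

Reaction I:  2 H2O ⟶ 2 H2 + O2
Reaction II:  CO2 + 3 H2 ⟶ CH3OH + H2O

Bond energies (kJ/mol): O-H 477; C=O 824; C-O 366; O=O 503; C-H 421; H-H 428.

Reaction II, by 677 kJ

Reaction I:
  Bonds broken (reactants):
    O-H: 4 × 477 = 1908
    Σ(broken) = 1908 kJ
  Bonds formed (products):
    H-H: 2 × 428 = 856
    O=O: 1 × 503 = 503
    Σ(formed) = 1359 kJ
  ΔH_I = 1908 − 1359 = +549 kJ
Reaction II:
  Bonds broken (reactants):
    C=O: 2 × 824 = 1648
    H-H: 3 × 428 = 1284
    Σ(broken) = 2932 kJ
  Bonds formed (products):
    C-H: 3 × 421 = 1263
    C-O: 1 × 366 = 366
    O-H: 3 × 477 = 1431
    Σ(formed) = 3060 kJ
  ΔH_II = 2932 − 3060 = −128 kJ
ΔH_I − ΔH_II = +677 kJ, so reaction II has the more negative ΔH; |ΔH_I − ΔH_II| = 677 kJ.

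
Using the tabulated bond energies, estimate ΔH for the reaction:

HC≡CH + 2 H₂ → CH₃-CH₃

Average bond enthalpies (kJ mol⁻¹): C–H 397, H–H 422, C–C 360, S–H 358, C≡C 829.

Bonds broken (reactants):
  C≡C: 1 × 829 = 829
  C–H: 2 × 397 = 794
  H–H: 2 × 422 = 844
  Σ(broken) = 2467 kJ
Bonds formed (products):
  C–C: 1 × 360 = 360
  C–H: 6 × 397 = 2382
  Σ(formed) = 2742 kJ
ΔH = Σ(broken) − Σ(formed) = 2467 − 2742 = −275 kJ

ΔH ≈ −275 kJ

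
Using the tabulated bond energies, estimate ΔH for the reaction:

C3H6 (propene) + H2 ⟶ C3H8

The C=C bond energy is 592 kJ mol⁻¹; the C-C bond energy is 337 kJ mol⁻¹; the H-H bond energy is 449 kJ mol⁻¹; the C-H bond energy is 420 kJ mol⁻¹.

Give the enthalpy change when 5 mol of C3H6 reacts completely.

ΔH = −680 kJ

Bonds broken (reactants):
  C-C: 1 × 337 = 337
  C-H: 6 × 420 = 2520
  C=C: 1 × 592 = 592
  H-H: 1 × 449 = 449
  Σ(broken) = 3898 kJ
Bonds formed (products):
  C-C: 2 × 337 = 674
  C-H: 8 × 420 = 3360
  Σ(formed) = 4034 kJ
ΔH = Σ(broken) − Σ(formed) = 3898 − 4034 = −136 kJ
For 5× the reaction as written: 5 × (−136) = −680 kJ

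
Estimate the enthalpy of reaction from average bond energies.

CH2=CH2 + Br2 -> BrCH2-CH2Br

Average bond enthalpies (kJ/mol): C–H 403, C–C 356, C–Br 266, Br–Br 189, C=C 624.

Bonds broken (reactants):
  Br–Br: 1 × 189 = 189
  C–H: 4 × 403 = 1612
  C=C: 1 × 624 = 624
  Σ(broken) = 2425 kJ
Bonds formed (products):
  C–Br: 2 × 266 = 532
  C–C: 1 × 356 = 356
  C–H: 4 × 403 = 1612
  Σ(formed) = 2500 kJ
ΔH = Σ(broken) − Σ(formed) = 2425 − 2500 = −75 kJ

ΔH ≈ −75 kJ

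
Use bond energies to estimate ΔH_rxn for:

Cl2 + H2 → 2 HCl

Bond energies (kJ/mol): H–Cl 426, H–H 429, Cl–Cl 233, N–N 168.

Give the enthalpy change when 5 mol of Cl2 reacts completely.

ΔH = −950 kJ

Bonds broken (reactants):
  Cl–Cl: 1 × 233 = 233
  H–H: 1 × 429 = 429
  Σ(broken) = 662 kJ
Bonds formed (products):
  H–Cl: 2 × 426 = 852
  Σ(formed) = 852 kJ
ΔH = Σ(broken) − Σ(formed) = 662 − 852 = −190 kJ
For 5× the reaction as written: 5 × (−190) = −950 kJ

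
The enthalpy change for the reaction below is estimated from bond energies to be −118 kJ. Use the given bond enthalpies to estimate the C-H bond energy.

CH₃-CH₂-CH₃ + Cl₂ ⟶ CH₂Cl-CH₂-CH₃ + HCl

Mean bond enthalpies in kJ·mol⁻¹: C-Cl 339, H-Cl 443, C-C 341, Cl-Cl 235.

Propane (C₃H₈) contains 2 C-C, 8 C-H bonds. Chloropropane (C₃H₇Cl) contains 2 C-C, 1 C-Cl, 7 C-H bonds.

D(C-H) ≈ 429 kJ/mol

Let D be the C-H bond energy.
Σ(broken) = 2×341 + 8×D + 1×235 = 917 + 8D
Σ(formed) = 2×341 + 1×339 + 7×D + 1×443 = 1464 + 7D
ΔH = Σ(broken) − Σ(formed) = (917 + 8D) − (1464 + 7D) = −547 + D
Setting this equal to −118 kJ gives D = 429 kJ/mol.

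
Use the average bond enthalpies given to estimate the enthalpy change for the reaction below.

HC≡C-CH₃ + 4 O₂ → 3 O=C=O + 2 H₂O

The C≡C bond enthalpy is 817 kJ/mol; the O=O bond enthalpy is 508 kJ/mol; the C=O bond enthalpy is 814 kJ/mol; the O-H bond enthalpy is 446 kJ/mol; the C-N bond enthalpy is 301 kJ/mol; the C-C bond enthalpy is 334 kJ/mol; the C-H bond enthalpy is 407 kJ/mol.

ΔH ≈ −1857 kJ

Bonds broken (reactants):
  C≡C: 1 × 817 = 817
  C-C: 1 × 334 = 334
  C-H: 4 × 407 = 1628
  O=O: 4 × 508 = 2032
  Σ(broken) = 4811 kJ
Bonds formed (products):
  C=O: 6 × 814 = 4884
  O-H: 4 × 446 = 1784
  Σ(formed) = 6668 kJ
ΔH = Σ(broken) − Σ(formed) = 4811 − 6668 = −1857 kJ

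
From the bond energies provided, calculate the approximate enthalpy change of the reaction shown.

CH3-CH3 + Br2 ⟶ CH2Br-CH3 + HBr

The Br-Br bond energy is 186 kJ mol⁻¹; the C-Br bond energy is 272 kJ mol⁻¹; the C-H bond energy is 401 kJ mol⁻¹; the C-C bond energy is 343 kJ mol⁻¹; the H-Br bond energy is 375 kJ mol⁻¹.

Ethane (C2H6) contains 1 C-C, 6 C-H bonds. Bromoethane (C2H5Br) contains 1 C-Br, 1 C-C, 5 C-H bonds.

Bonds broken (reactants):
  Br-Br: 1 × 186 = 186
  C-C: 1 × 343 = 343
  C-H: 6 × 401 = 2406
  Σ(broken) = 2935 kJ
Bonds formed (products):
  C-Br: 1 × 272 = 272
  C-C: 1 × 343 = 343
  C-H: 5 × 401 = 2005
  H-Br: 1 × 375 = 375
  Σ(formed) = 2995 kJ
ΔH = Σ(broken) − Σ(formed) = 2935 − 2995 = −60 kJ

ΔH ≈ −60 kJ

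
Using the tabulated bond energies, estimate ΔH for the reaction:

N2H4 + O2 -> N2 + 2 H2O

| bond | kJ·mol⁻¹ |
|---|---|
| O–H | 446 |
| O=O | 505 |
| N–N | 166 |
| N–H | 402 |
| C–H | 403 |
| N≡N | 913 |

ΔH ≈ −418 kJ

Bonds broken (reactants):
  N–H: 4 × 402 = 1608
  N–N: 1 × 166 = 166
  O=O: 1 × 505 = 505
  Σ(broken) = 2279 kJ
Bonds formed (products):
  N≡N: 1 × 913 = 913
  O–H: 4 × 446 = 1784
  Σ(formed) = 2697 kJ
ΔH = Σ(broken) − Σ(formed) = 2279 − 2697 = −418 kJ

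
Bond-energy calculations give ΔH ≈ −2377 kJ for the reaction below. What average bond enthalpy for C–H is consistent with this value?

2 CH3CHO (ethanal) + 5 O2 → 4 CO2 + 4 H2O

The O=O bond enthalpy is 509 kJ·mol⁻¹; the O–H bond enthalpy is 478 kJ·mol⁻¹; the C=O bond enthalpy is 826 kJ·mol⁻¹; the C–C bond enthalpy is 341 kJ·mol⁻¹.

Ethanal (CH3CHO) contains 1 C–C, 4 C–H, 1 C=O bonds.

Let D be the C–H bond energy.
Σ(broken) = 2×341 + 8×D + 2×826 + 5×509 = 4879 + 8D
Σ(formed) = 8×826 + 8×478 = 10432
ΔH = Σ(broken) − Σ(formed) = (4879 + 8D) − (10432) = −5553 + 8D
Setting this equal to −2377 kJ gives 8D = 3176, so D = 397 kJ/mol.

D(C–H) ≈ 397 kJ/mol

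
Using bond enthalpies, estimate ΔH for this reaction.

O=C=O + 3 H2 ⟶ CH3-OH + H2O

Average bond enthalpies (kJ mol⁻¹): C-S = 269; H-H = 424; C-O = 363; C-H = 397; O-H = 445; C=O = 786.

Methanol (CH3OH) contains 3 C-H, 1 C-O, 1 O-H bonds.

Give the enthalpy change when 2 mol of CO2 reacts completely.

Bonds broken (reactants):
  C=O: 2 × 786 = 1572
  H-H: 3 × 424 = 1272
  Σ(broken) = 2844 kJ
Bonds formed (products):
  C-H: 3 × 397 = 1191
  C-O: 1 × 363 = 363
  O-H: 3 × 445 = 1335
  Σ(formed) = 2889 kJ
ΔH = Σ(broken) − Σ(formed) = 2844 − 2889 = −45 kJ
For 2× the reaction as written: 2 × (−45) = −90 kJ

ΔH = −90 kJ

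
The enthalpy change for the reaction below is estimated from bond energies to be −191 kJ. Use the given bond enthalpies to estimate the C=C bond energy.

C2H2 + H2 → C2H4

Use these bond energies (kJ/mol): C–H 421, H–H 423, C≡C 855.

Let D be the C=C bond energy.
Σ(broken) = 1×855 + 2×421 + 1×423 = 2120
Σ(formed) = 4×421 + 1×D = 1684 + D
ΔH = Σ(broken) − Σ(formed) = (2120) − (1684 + D) = +436 − D
Setting this equal to −191 kJ gives D = 627 kJ/mol.

D(C=C) ≈ 627 kJ/mol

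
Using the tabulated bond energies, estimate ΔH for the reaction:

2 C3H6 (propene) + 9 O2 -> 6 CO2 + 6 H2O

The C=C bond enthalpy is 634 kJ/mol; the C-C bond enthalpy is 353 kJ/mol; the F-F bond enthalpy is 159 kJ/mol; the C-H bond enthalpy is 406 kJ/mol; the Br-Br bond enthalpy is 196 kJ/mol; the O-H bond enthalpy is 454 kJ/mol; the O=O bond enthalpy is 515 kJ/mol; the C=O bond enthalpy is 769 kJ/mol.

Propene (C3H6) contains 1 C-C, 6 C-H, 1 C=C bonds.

ΔH ≈ −3195 kJ

Bonds broken (reactants):
  C-C: 2 × 353 = 706
  C-H: 12 × 406 = 4872
  C=C: 2 × 634 = 1268
  O=O: 9 × 515 = 4635
  Σ(broken) = 11481 kJ
Bonds formed (products):
  C=O: 12 × 769 = 9228
  O-H: 12 × 454 = 5448
  Σ(formed) = 14676 kJ
ΔH = Σ(broken) − Σ(formed) = 11481 − 14676 = −3195 kJ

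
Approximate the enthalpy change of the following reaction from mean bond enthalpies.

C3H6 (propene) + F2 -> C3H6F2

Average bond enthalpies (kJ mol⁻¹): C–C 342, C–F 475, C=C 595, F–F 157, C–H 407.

Bonds broken (reactants):
  C–C: 1 × 342 = 342
  C–H: 6 × 407 = 2442
  C=C: 1 × 595 = 595
  F–F: 1 × 157 = 157
  Σ(broken) = 3536 kJ
Bonds formed (products):
  C–C: 2 × 342 = 684
  C–F: 2 × 475 = 950
  C–H: 6 × 407 = 2442
  Σ(formed) = 4076 kJ
ΔH = Σ(broken) − Σ(formed) = 3536 − 4076 = −540 kJ

ΔH ≈ −540 kJ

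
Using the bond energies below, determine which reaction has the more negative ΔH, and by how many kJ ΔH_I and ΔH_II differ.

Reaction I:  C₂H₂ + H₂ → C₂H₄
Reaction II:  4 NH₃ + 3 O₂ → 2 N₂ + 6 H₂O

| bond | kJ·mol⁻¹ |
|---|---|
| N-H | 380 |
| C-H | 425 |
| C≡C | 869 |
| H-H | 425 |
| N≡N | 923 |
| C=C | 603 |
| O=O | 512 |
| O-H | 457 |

Reaction I:
  Bonds broken (reactants):
    C≡C: 1 × 869 = 869
    C-H: 2 × 425 = 850
    H-H: 1 × 425 = 425
    Σ(broken) = 2144 kJ
  Bonds formed (products):
    C-H: 4 × 425 = 1700
    C=C: 1 × 603 = 603
    Σ(formed) = 2303 kJ
  ΔH_I = 2144 − 2303 = −159 kJ
Reaction II:
  Bonds broken (reactants):
    N-H: 12 × 380 = 4560
    O=O: 3 × 512 = 1536
    Σ(broken) = 6096 kJ
  Bonds formed (products):
    N≡N: 2 × 923 = 1846
    O-H: 12 × 457 = 5484
    Σ(formed) = 7330 kJ
  ΔH_II = 6096 − 7330 = −1234 kJ
ΔH_I − ΔH_II = +1075 kJ, so reaction II has the more negative ΔH; |ΔH_I − ΔH_II| = 1075 kJ.

Reaction II, by 1075 kJ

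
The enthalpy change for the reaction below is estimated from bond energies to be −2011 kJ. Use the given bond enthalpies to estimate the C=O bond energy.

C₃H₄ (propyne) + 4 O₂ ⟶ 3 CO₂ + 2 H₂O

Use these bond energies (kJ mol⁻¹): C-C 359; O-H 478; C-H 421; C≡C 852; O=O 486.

D(C=O) ≈ 823 kJ/mol

Let D be the C=O bond energy.
Σ(broken) = 1×852 + 1×359 + 4×421 + 4×486 = 4839
Σ(formed) = 6×D + 4×478 = 1912 + 6D
ΔH = Σ(broken) − Σ(formed) = (4839) − (1912 + 6D) = +2927 − 6D
Setting this equal to −2011 kJ gives 6D = 4938, so D = 823 kJ/mol.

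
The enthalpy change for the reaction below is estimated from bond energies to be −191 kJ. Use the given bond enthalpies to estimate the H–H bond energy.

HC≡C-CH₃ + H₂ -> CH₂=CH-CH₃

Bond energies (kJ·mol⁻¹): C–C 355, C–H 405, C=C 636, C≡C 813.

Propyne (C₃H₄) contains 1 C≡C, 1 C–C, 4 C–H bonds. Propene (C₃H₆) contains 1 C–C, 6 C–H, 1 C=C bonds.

Let D be the H–H bond energy.
Σ(broken) = 1×813 + 1×355 + 4×405 + 1×D = 2788 + D
Σ(formed) = 1×355 + 6×405 + 1×636 = 3421
ΔH = Σ(broken) − Σ(formed) = (2788 + D) − (3421) = −633 + D
Setting this equal to −191 kJ gives D = 442 kJ/mol.

D(H–H) ≈ 442 kJ/mol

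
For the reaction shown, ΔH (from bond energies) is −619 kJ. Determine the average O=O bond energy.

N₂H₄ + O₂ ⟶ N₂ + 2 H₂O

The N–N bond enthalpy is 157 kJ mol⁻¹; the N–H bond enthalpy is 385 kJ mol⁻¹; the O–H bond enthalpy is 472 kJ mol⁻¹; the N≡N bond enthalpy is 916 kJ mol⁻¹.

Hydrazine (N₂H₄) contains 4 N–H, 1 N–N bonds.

Let D be the O=O bond energy.
Σ(broken) = 4×385 + 1×157 + 1×D = 1697 + D
Σ(formed) = 1×916 + 4×472 = 2804
ΔH = Σ(broken) − Σ(formed) = (1697 + D) − (2804) = −1107 + D
Setting this equal to −619 kJ gives D = 488 kJ/mol.

D(O=O) ≈ 488 kJ/mol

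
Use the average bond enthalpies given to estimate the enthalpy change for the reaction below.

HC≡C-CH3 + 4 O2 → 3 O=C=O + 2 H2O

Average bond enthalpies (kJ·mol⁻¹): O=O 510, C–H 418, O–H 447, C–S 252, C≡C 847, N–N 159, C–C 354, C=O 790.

Bonds broken (reactants):
  C≡C: 1 × 847 = 847
  C–C: 1 × 354 = 354
  C–H: 4 × 418 = 1672
  O=O: 4 × 510 = 2040
  Σ(broken) = 4913 kJ
Bonds formed (products):
  C=O: 6 × 790 = 4740
  O–H: 4 × 447 = 1788
  Σ(formed) = 6528 kJ
ΔH = Σ(broken) − Σ(formed) = 4913 − 6528 = −1615 kJ

ΔH ≈ −1615 kJ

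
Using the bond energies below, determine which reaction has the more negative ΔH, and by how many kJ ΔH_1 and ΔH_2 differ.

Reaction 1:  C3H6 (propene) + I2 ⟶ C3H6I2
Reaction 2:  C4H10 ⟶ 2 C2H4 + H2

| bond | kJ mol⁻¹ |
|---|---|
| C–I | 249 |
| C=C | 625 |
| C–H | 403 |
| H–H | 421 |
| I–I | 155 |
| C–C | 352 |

Reaction 1:
  Bonds broken (reactants):
    C–C: 1 × 352 = 352
    C–H: 6 × 403 = 2418
    C=C: 1 × 625 = 625
    I–I: 1 × 155 = 155
    Σ(broken) = 3550 kJ
  Bonds formed (products):
    C–C: 2 × 352 = 704
    C–H: 6 × 403 = 2418
    C–I: 2 × 249 = 498
    Σ(formed) = 3620 kJ
  ΔH_1 = 3550 − 3620 = −70 kJ
Reaction 2:
  Bonds broken (reactants):
    C–C: 3 × 352 = 1056
    C–H: 10 × 403 = 4030
    Σ(broken) = 5086 kJ
  Bonds formed (products):
    C–H: 8 × 403 = 3224
    C=C: 2 × 625 = 1250
    H–H: 1 × 421 = 421
    Σ(formed) = 4895 kJ
  ΔH_2 = 5086 − 4895 = +191 kJ
ΔH_1 − ΔH_2 = −261 kJ, so reaction 1 has the more negative ΔH; |ΔH_1 − ΔH_2| = 261 kJ.

Reaction 1, by 261 kJ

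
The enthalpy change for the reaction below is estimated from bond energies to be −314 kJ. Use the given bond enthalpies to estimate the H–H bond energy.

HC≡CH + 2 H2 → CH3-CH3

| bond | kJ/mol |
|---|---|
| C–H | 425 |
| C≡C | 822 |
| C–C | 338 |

D(H–H) ≈ 451 kJ/mol

Let D be the H–H bond energy.
Σ(broken) = 1×822 + 2×425 + 2×D = 1672 + 2D
Σ(formed) = 1×338 + 6×425 = 2888
ΔH = Σ(broken) − Σ(formed) = (1672 + 2D) − (2888) = −1216 + 2D
Setting this equal to −314 kJ gives 2D = 902, so D = 451 kJ/mol.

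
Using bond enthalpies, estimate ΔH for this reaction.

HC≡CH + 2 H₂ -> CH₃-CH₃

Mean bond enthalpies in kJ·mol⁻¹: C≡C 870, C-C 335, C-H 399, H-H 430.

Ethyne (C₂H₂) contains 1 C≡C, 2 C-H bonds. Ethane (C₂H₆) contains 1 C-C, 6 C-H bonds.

Bonds broken (reactants):
  C≡C: 1 × 870 = 870
  C-H: 2 × 399 = 798
  H-H: 2 × 430 = 860
  Σ(broken) = 2528 kJ
Bonds formed (products):
  C-C: 1 × 335 = 335
  C-H: 6 × 399 = 2394
  Σ(formed) = 2729 kJ
ΔH = Σ(broken) − Σ(formed) = 2528 − 2729 = −201 kJ

ΔH ≈ −201 kJ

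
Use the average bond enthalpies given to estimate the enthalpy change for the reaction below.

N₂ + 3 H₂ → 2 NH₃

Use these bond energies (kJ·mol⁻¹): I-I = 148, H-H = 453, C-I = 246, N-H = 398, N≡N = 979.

ΔH ≈ −50 kJ

Bonds broken (reactants):
  H-H: 3 × 453 = 1359
  N≡N: 1 × 979 = 979
  Σ(broken) = 2338 kJ
Bonds formed (products):
  N-H: 6 × 398 = 2388
  Σ(formed) = 2388 kJ
ΔH = Σ(broken) − Σ(formed) = 2338 − 2388 = −50 kJ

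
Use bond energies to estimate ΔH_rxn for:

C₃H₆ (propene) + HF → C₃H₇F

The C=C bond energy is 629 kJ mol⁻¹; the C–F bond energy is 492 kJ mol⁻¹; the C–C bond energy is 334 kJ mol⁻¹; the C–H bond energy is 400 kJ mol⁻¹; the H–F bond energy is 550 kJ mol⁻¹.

ΔH ≈ −47 kJ

Bonds broken (reactants):
  C–C: 1 × 334 = 334
  C–H: 6 × 400 = 2400
  C=C: 1 × 629 = 629
  H–F: 1 × 550 = 550
  Σ(broken) = 3913 kJ
Bonds formed (products):
  C–C: 2 × 334 = 668
  C–F: 1 × 492 = 492
  C–H: 7 × 400 = 2800
  Σ(formed) = 3960 kJ
ΔH = Σ(broken) − Σ(formed) = 3913 − 3960 = −47 kJ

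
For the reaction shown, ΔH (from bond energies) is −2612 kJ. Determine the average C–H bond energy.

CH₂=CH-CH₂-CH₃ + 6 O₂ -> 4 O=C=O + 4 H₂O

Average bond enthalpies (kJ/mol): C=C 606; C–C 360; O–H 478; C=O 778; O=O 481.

Let D be the C–H bond energy.
Σ(broken) = 2×360 + 8×D + 1×606 + 6×481 = 4212 + 8D
Σ(formed) = 8×778 + 8×478 = 10048
ΔH = Σ(broken) − Σ(formed) = (4212 + 8D) − (10048) = −5836 + 8D
Setting this equal to −2612 kJ gives 8D = 3224, so D = 403 kJ/mol.

D(C–H) ≈ 403 kJ/mol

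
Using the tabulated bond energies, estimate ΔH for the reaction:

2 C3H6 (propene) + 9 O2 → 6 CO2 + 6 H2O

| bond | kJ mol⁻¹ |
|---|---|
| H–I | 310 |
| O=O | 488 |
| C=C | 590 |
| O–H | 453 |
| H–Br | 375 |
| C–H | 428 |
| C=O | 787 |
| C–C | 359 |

ΔH ≈ −3454 kJ

Bonds broken (reactants):
  C–C: 2 × 359 = 718
  C–H: 12 × 428 = 5136
  C=C: 2 × 590 = 1180
  O=O: 9 × 488 = 4392
  Σ(broken) = 11426 kJ
Bonds formed (products):
  C=O: 12 × 787 = 9444
  O–H: 12 × 453 = 5436
  Σ(formed) = 14880 kJ
ΔH = Σ(broken) − Σ(formed) = 11426 − 14880 = −3454 kJ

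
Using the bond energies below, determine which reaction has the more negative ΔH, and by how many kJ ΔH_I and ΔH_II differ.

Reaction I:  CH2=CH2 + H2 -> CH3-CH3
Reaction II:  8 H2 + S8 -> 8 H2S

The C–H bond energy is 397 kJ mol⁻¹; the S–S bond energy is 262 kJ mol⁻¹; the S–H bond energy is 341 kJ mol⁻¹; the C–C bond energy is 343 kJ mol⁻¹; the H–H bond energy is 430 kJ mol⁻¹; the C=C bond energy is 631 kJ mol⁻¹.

Reaction I, by 156 kJ

Reaction I:
  Bonds broken (reactants):
    C–H: 4 × 397 = 1588
    C=C: 1 × 631 = 631
    H–H: 1 × 430 = 430
    Σ(broken) = 2649 kJ
  Bonds formed (products):
    C–C: 1 × 343 = 343
    C–H: 6 × 397 = 2382
    Σ(formed) = 2725 kJ
  ΔH_I = 2649 − 2725 = −76 kJ
Reaction II:
  Bonds broken (reactants):
    H–H: 8 × 430 = 3440
    S–S: 8 × 262 = 2096
    Σ(broken) = 5536 kJ
  Bonds formed (products):
    S–H: 16 × 341 = 5456
    Σ(formed) = 5456 kJ
  ΔH_II = 5536 − 5456 = +80 kJ
ΔH_I − ΔH_II = −156 kJ, so reaction I has the more negative ΔH; |ΔH_I − ΔH_II| = 156 kJ.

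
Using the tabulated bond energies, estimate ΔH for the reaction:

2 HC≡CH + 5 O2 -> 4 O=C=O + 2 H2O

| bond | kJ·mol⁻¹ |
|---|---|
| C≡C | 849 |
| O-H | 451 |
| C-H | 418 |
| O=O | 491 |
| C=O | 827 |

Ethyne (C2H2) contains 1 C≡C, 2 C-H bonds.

ΔH ≈ −2595 kJ

Bonds broken (reactants):
  C≡C: 2 × 849 = 1698
  C-H: 4 × 418 = 1672
  O=O: 5 × 491 = 2455
  Σ(broken) = 5825 kJ
Bonds formed (products):
  C=O: 8 × 827 = 6616
  O-H: 4 × 451 = 1804
  Σ(formed) = 8420 kJ
ΔH = Σ(broken) − Σ(formed) = 5825 − 8420 = −2595 kJ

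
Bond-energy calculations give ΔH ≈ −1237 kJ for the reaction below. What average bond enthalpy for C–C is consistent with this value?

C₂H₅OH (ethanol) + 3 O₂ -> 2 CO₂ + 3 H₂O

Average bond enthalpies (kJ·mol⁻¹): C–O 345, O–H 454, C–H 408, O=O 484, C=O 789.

D(C–C) ≈ 352 kJ/mol

Let D be the C–C bond energy.
Σ(broken) = 1×D + 5×408 + 1×345 + 1×454 + 3×484 = 4291 + D
Σ(formed) = 4×789 + 6×454 = 5880
ΔH = Σ(broken) − Σ(formed) = (4291 + D) − (5880) = −1589 + D
Setting this equal to −1237 kJ gives D = 352 kJ/mol.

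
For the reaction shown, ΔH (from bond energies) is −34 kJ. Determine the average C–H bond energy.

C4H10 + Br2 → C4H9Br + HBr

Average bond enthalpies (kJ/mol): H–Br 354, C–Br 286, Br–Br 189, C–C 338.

D(C–H) ≈ 417 kJ/mol

Let D be the C–H bond energy.
Σ(broken) = 1×189 + 3×338 + 10×D = 1203 + 10D
Σ(formed) = 1×286 + 3×338 + 9×D + 1×354 = 1654 + 9D
ΔH = Σ(broken) − Σ(formed) = (1203 + 10D) − (1654 + 9D) = −451 + D
Setting this equal to −34 kJ gives D = 417 kJ/mol.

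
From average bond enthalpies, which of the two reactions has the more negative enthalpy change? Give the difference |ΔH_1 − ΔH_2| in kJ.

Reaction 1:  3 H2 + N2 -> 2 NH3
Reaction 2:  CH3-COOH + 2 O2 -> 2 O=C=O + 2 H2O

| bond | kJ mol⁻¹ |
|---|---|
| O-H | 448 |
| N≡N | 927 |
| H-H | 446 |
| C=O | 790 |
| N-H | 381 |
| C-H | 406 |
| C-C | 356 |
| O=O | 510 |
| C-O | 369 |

Reaction 1:
  Bonds broken (reactants):
    H-H: 3 × 446 = 1338
    N≡N: 1 × 927 = 927
    Σ(broken) = 2265 kJ
  Bonds formed (products):
    N-H: 6 × 381 = 2286
    Σ(formed) = 2286 kJ
  ΔH_1 = 2265 − 2286 = −21 kJ
Reaction 2:
  Bonds broken (reactants):
    C-C: 1 × 356 = 356
    C-H: 3 × 406 = 1218
    C-O: 1 × 369 = 369
    C=O: 1 × 790 = 790
    O-H: 1 × 448 = 448
    O=O: 2 × 510 = 1020
    Σ(broken) = 4201 kJ
  Bonds formed (products):
    C=O: 4 × 790 = 3160
    O-H: 4 × 448 = 1792
    Σ(formed) = 4952 kJ
  ΔH_2 = 4201 − 4952 = −751 kJ
ΔH_1 − ΔH_2 = +730 kJ, so reaction 2 has the more negative ΔH; |ΔH_1 − ΔH_2| = 730 kJ.

Reaction 2, by 730 kJ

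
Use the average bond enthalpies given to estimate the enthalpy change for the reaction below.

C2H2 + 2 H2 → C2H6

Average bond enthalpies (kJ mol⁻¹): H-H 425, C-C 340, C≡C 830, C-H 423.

ΔH ≈ −352 kJ

Bonds broken (reactants):
  C≡C: 1 × 830 = 830
  C-H: 2 × 423 = 846
  H-H: 2 × 425 = 850
  Σ(broken) = 2526 kJ
Bonds formed (products):
  C-C: 1 × 340 = 340
  C-H: 6 × 423 = 2538
  Σ(formed) = 2878 kJ
ΔH = Σ(broken) − Σ(formed) = 2526 − 2878 = −352 kJ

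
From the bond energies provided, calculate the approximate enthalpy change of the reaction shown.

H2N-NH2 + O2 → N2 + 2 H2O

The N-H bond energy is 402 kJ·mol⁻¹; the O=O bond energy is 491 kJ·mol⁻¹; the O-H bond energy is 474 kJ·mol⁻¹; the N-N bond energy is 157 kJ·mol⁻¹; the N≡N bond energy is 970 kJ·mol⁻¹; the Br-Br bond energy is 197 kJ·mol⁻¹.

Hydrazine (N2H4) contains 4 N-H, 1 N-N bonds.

ΔH ≈ −610 kJ

Bonds broken (reactants):
  N-H: 4 × 402 = 1608
  N-N: 1 × 157 = 157
  O=O: 1 × 491 = 491
  Σ(broken) = 2256 kJ
Bonds formed (products):
  N≡N: 1 × 970 = 970
  O-H: 4 × 474 = 1896
  Σ(formed) = 2866 kJ
ΔH = Σ(broken) − Σ(formed) = 2256 − 2866 = −610 kJ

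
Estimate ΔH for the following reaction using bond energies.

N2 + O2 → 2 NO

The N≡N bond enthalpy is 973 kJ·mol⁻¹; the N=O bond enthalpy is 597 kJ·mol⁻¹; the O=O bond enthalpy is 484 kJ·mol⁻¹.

ΔH ≈ +263 kJ

Bonds broken (reactants):
  N≡N: 1 × 973 = 973
  O=O: 1 × 484 = 484
  Σ(broken) = 1457 kJ
Bonds formed (products):
  N=O: 2 × 597 = 1194
  Σ(formed) = 1194 kJ
ΔH = Σ(broken) − Σ(formed) = 1457 − 1194 = +263 kJ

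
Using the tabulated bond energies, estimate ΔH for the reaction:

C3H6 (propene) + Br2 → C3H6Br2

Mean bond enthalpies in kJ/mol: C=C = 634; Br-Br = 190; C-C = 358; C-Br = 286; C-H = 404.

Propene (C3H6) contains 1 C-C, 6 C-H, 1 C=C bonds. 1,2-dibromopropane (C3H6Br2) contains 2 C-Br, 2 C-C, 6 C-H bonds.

Bonds broken (reactants):
  Br-Br: 1 × 190 = 190
  C-C: 1 × 358 = 358
  C-H: 6 × 404 = 2424
  C=C: 1 × 634 = 634
  Σ(broken) = 3606 kJ
Bonds formed (products):
  C-Br: 2 × 286 = 572
  C-C: 2 × 358 = 716
  C-H: 6 × 404 = 2424
  Σ(formed) = 3712 kJ
ΔH = Σ(broken) − Σ(formed) = 3606 − 3712 = −106 kJ

ΔH ≈ −106 kJ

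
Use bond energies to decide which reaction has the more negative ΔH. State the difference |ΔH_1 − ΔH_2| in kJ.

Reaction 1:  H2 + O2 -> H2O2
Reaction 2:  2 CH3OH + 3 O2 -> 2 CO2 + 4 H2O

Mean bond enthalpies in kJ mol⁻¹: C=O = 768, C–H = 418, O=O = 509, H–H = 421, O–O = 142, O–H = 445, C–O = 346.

Reaction 1:
  Bonds broken (reactants):
    H–H: 1 × 421 = 421
    O=O: 1 × 509 = 509
    Σ(broken) = 930 kJ
  Bonds formed (products):
    O–H: 2 × 445 = 890
    O–O: 1 × 142 = 142
    Σ(formed) = 1032 kJ
  ΔH_1 = 930 − 1032 = −102 kJ
Reaction 2:
  Bonds broken (reactants):
    C–H: 6 × 418 = 2508
    C–O: 2 × 346 = 692
    O–H: 2 × 445 = 890
    O=O: 3 × 509 = 1527
    Σ(broken) = 5617 kJ
  Bonds formed (products):
    C=O: 4 × 768 = 3072
    O–H: 8 × 445 = 3560
    Σ(formed) = 6632 kJ
  ΔH_2 = 5617 − 6632 = −1015 kJ
ΔH_1 − ΔH_2 = +913 kJ, so reaction 2 has the more negative ΔH; |ΔH_1 − ΔH_2| = 913 kJ.

Reaction 2, by 913 kJ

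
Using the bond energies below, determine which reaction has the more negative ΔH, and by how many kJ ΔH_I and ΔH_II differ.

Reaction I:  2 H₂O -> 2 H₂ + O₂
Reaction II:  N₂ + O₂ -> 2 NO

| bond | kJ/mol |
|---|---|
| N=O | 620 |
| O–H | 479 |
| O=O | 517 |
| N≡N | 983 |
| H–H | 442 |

Reaction II, by 255 kJ

Reaction I:
  Bonds broken (reactants):
    O–H: 4 × 479 = 1916
    Σ(broken) = 1916 kJ
  Bonds formed (products):
    H–H: 2 × 442 = 884
    O=O: 1 × 517 = 517
    Σ(formed) = 1401 kJ
  ΔH_I = 1916 − 1401 = +515 kJ
Reaction II:
  Bonds broken (reactants):
    N≡N: 1 × 983 = 983
    O=O: 1 × 517 = 517
    Σ(broken) = 1500 kJ
  Bonds formed (products):
    N=O: 2 × 620 = 1240
    Σ(formed) = 1240 kJ
  ΔH_II = 1500 − 1240 = +260 kJ
ΔH_I − ΔH_II = +255 kJ, so reaction II has the more negative ΔH; |ΔH_I − ΔH_II| = 255 kJ.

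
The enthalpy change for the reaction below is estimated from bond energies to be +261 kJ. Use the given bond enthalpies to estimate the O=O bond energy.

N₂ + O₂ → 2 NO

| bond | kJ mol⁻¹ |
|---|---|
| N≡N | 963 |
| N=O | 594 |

D(O=O) ≈ 486 kJ/mol

Let D be the O=O bond energy.
Σ(broken) = 1×963 + 1×D = 963 + D
Σ(formed) = 2×594 = 1188
ΔH = Σ(broken) − Σ(formed) = (963 + D) − (1188) = −225 + D
Setting this equal to +261 kJ gives D = 486 kJ/mol.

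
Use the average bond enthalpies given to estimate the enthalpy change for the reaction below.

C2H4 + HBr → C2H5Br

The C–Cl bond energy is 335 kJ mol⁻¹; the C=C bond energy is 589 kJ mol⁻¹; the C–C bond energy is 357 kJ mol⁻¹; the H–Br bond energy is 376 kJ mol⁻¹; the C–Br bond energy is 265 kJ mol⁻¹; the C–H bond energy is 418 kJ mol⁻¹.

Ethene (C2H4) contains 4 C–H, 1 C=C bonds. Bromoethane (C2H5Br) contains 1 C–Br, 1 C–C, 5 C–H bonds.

ΔH ≈ −75 kJ

Bonds broken (reactants):
  C–H: 4 × 418 = 1672
  C=C: 1 × 589 = 589
  H–Br: 1 × 376 = 376
  Σ(broken) = 2637 kJ
Bonds formed (products):
  C–Br: 1 × 265 = 265
  C–C: 1 × 357 = 357
  C–H: 5 × 418 = 2090
  Σ(formed) = 2712 kJ
ΔH = Σ(broken) − Σ(formed) = 2637 − 2712 = −75 kJ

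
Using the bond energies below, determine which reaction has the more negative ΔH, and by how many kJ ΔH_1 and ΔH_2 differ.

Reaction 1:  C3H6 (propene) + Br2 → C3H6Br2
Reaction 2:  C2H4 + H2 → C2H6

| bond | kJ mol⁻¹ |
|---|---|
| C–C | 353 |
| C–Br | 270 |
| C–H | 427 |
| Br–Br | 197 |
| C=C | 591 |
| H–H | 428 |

Reaction 1:
  Bonds broken (reactants):
    Br–Br: 1 × 197 = 197
    C–C: 1 × 353 = 353
    C–H: 6 × 427 = 2562
    C=C: 1 × 591 = 591
    Σ(broken) = 3703 kJ
  Bonds formed (products):
    C–Br: 2 × 270 = 540
    C–C: 2 × 353 = 706
    C–H: 6 × 427 = 2562
    Σ(formed) = 3808 kJ
  ΔH_1 = 3703 − 3808 = −105 kJ
Reaction 2:
  Bonds broken (reactants):
    C–H: 4 × 427 = 1708
    C=C: 1 × 591 = 591
    H–H: 1 × 428 = 428
    Σ(broken) = 2727 kJ
  Bonds formed (products):
    C–C: 1 × 353 = 353
    C–H: 6 × 427 = 2562
    Σ(formed) = 2915 kJ
  ΔH_2 = 2727 − 2915 = −188 kJ
ΔH_1 − ΔH_2 = +83 kJ, so reaction 2 has the more negative ΔH; |ΔH_1 − ΔH_2| = 83 kJ.

Reaction 2, by 83 kJ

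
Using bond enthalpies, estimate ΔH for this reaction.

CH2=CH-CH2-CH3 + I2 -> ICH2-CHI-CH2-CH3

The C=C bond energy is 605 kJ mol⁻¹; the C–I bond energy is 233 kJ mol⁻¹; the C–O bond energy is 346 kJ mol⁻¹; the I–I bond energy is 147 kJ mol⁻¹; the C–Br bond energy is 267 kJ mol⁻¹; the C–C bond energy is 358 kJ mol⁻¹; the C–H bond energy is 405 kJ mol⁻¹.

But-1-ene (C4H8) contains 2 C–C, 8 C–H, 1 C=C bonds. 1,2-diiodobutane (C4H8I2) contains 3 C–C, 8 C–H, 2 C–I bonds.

Bonds broken (reactants):
  C–C: 2 × 358 = 716
  C–H: 8 × 405 = 3240
  C=C: 1 × 605 = 605
  I–I: 1 × 147 = 147
  Σ(broken) = 4708 kJ
Bonds formed (products):
  C–C: 3 × 358 = 1074
  C–H: 8 × 405 = 3240
  C–I: 2 × 233 = 466
  Σ(formed) = 4780 kJ
ΔH = Σ(broken) − Σ(formed) = 4708 − 4780 = −72 kJ

ΔH ≈ −72 kJ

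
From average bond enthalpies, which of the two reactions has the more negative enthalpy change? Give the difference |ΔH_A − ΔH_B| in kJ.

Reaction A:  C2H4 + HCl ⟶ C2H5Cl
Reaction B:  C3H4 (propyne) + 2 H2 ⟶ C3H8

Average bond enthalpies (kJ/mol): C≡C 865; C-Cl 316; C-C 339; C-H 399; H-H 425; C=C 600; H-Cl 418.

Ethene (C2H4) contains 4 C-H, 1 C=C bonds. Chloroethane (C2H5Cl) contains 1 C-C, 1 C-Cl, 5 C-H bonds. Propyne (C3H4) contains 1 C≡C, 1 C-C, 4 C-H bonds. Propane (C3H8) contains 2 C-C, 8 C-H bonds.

Reaction A:
  Bonds broken (reactants):
    C-H: 4 × 399 = 1596
    C=C: 1 × 600 = 600
    H-Cl: 1 × 418 = 418
    Σ(broken) = 2614 kJ
  Bonds formed (products):
    C-C: 1 × 339 = 339
    C-Cl: 1 × 316 = 316
    C-H: 5 × 399 = 1995
    Σ(formed) = 2650 kJ
  ΔH_A = 2614 − 2650 = −36 kJ
Reaction B:
  Bonds broken (reactants):
    C≡C: 1 × 865 = 865
    C-C: 1 × 339 = 339
    C-H: 4 × 399 = 1596
    H-H: 2 × 425 = 850
    Σ(broken) = 3650 kJ
  Bonds formed (products):
    C-C: 2 × 339 = 678
    C-H: 8 × 399 = 3192
    Σ(formed) = 3870 kJ
  ΔH_B = 3650 − 3870 = −220 kJ
ΔH_A − ΔH_B = +184 kJ, so reaction B has the more negative ΔH; |ΔH_A − ΔH_B| = 184 kJ.

Reaction B, by 184 kJ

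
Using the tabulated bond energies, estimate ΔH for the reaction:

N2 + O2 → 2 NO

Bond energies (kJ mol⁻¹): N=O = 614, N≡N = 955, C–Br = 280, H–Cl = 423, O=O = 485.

ΔH ≈ +212 kJ

Bonds broken (reactants):
  N≡N: 1 × 955 = 955
  O=O: 1 × 485 = 485
  Σ(broken) = 1440 kJ
Bonds formed (products):
  N=O: 2 × 614 = 1228
  Σ(formed) = 1228 kJ
ΔH = Σ(broken) − Σ(formed) = 1440 − 1228 = +212 kJ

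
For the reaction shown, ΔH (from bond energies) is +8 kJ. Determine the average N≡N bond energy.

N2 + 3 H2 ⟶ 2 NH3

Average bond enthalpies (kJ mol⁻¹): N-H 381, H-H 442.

D(N≡N) ≈ 968 kJ/mol

Let D be the N≡N bond energy.
Σ(broken) = 3×442 + 1×D = 1326 + D
Σ(formed) = 6×381 = 2286
ΔH = Σ(broken) − Σ(formed) = (1326 + D) − (2286) = −960 + D
Setting this equal to +8 kJ gives D = 968 kJ/mol.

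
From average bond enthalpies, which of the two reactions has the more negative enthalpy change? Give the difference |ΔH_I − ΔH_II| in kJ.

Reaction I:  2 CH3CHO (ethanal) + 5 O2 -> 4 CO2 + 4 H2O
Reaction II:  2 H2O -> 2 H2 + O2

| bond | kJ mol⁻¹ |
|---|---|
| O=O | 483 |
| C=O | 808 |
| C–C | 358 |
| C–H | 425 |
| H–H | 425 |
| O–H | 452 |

Reaction I, by 2408 kJ

Reaction I:
  Bonds broken (reactants):
    C–C: 2 × 358 = 716
    C–H: 8 × 425 = 3400
    C=O: 2 × 808 = 1616
    O=O: 5 × 483 = 2415
    Σ(broken) = 8147 kJ
  Bonds formed (products):
    C=O: 8 × 808 = 6464
    O–H: 8 × 452 = 3616
    Σ(formed) = 10080 kJ
  ΔH_I = 8147 − 10080 = −1933 kJ
Reaction II:
  Bonds broken (reactants):
    O–H: 4 × 452 = 1808
    Σ(broken) = 1808 kJ
  Bonds formed (products):
    H–H: 2 × 425 = 850
    O=O: 1 × 483 = 483
    Σ(formed) = 1333 kJ
  ΔH_II = 1808 − 1333 = +475 kJ
ΔH_I − ΔH_II = −2408 kJ, so reaction I has the more negative ΔH; |ΔH_I − ΔH_II| = 2408 kJ.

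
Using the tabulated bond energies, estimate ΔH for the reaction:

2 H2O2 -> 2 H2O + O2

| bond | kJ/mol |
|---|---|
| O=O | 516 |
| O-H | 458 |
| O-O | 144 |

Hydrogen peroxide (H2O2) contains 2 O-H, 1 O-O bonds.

ΔH ≈ −228 kJ

Bonds broken (reactants):
  O-H: 4 × 458 = 1832
  O-O: 2 × 144 = 288
  Σ(broken) = 2120 kJ
Bonds formed (products):
  O-H: 4 × 458 = 1832
  O=O: 1 × 516 = 516
  Σ(formed) = 2348 kJ
ΔH = Σ(broken) − Σ(formed) = 2120 − 2348 = −228 kJ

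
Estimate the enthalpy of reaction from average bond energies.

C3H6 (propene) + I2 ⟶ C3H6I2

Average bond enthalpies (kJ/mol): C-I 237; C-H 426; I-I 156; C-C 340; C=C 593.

ΔH ≈ −65 kJ

Bonds broken (reactants):
  C-C: 1 × 340 = 340
  C-H: 6 × 426 = 2556
  C=C: 1 × 593 = 593
  I-I: 1 × 156 = 156
  Σ(broken) = 3645 kJ
Bonds formed (products):
  C-C: 2 × 340 = 680
  C-H: 6 × 426 = 2556
  C-I: 2 × 237 = 474
  Σ(formed) = 3710 kJ
ΔH = Σ(broken) − Σ(formed) = 3645 − 3710 = −65 kJ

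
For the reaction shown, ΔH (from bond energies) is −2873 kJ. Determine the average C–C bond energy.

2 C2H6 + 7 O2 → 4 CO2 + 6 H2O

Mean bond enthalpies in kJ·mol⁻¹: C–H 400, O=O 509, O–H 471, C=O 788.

D(C–C) ≈ 360 kJ/mol

Let D be the C–C bond energy.
Σ(broken) = 2×D + 12×400 + 7×509 = 8363 + 2D
Σ(formed) = 8×788 + 12×471 = 11956
ΔH = Σ(broken) − Σ(formed) = (8363 + 2D) − (11956) = −3593 + 2D
Setting this equal to −2873 kJ gives 2D = 720, so D = 360 kJ/mol.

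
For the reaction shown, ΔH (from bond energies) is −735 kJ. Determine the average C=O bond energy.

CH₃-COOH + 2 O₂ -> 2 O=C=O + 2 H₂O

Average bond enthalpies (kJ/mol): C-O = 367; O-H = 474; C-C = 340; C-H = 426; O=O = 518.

D(C=O) ≈ 778 kJ/mol

Let D be the C=O bond energy.
Σ(broken) = 1×340 + 3×426 + 1×367 + 1×D + 1×474 + 2×518 = 3495 + D
Σ(formed) = 4×D + 4×474 = 1896 + 4D
ΔH = Σ(broken) − Σ(formed) = (3495 + D) − (1896 + 4D) = +1599 − 3D
Setting this equal to −735 kJ gives 3D = 2334, so D = 778 kJ/mol.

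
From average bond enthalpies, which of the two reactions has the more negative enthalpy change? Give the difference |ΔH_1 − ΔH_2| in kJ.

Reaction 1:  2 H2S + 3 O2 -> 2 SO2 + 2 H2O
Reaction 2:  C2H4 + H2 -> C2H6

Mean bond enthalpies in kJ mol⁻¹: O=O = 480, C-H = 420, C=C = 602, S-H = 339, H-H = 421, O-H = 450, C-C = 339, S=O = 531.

Reaction 1:
  Bonds broken (reactants):
    O=O: 3 × 480 = 1440
    S-H: 4 × 339 = 1356
    Σ(broken) = 2796 kJ
  Bonds formed (products):
    O-H: 4 × 450 = 1800
    S=O: 4 × 531 = 2124
    Σ(formed) = 3924 kJ
  ΔH_1 = 2796 − 3924 = −1128 kJ
Reaction 2:
  Bonds broken (reactants):
    C-H: 4 × 420 = 1680
    C=C: 1 × 602 = 602
    H-H: 1 × 421 = 421
    Σ(broken) = 2703 kJ
  Bonds formed (products):
    C-C: 1 × 339 = 339
    C-H: 6 × 420 = 2520
    Σ(formed) = 2859 kJ
  ΔH_2 = 2703 − 2859 = −156 kJ
ΔH_1 − ΔH_2 = −972 kJ, so reaction 1 has the more negative ΔH; |ΔH_1 − ΔH_2| = 972 kJ.

Reaction 1, by 972 kJ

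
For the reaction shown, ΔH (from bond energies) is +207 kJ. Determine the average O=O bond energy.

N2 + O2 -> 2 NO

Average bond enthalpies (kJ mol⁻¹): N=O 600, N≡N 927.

D(O=O) ≈ 480 kJ/mol

Let D be the O=O bond energy.
Σ(broken) = 1×927 + 1×D = 927 + D
Σ(formed) = 2×600 = 1200
ΔH = Σ(broken) − Σ(formed) = (927 + D) − (1200) = −273 + D
Setting this equal to +207 kJ gives D = 480 kJ/mol.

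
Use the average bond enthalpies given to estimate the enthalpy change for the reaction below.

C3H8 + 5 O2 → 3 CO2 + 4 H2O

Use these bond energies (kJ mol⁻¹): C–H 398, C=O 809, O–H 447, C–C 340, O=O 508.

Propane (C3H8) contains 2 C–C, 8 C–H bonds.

ΔH ≈ −2026 kJ

Bonds broken (reactants):
  C–C: 2 × 340 = 680
  C–H: 8 × 398 = 3184
  O=O: 5 × 508 = 2540
  Σ(broken) = 6404 kJ
Bonds formed (products):
  C=O: 6 × 809 = 4854
  O–H: 8 × 447 = 3576
  Σ(formed) = 8430 kJ
ΔH = Σ(broken) − Σ(formed) = 6404 − 8430 = −2026 kJ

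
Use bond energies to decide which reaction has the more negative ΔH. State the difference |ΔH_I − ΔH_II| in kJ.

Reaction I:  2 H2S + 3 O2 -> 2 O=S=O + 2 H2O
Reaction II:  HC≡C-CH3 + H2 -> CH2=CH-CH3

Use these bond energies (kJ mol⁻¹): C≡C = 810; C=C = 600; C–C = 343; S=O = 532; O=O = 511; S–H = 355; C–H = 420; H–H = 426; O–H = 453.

Reaction I, by 783 kJ

Reaction I:
  Bonds broken (reactants):
    O=O: 3 × 511 = 1533
    S–H: 4 × 355 = 1420
    Σ(broken) = 2953 kJ
  Bonds formed (products):
    O–H: 4 × 453 = 1812
    S=O: 4 × 532 = 2128
    Σ(formed) = 3940 kJ
  ΔH_I = 2953 − 3940 = −987 kJ
Reaction II:
  Bonds broken (reactants):
    C≡C: 1 × 810 = 810
    C–C: 1 × 343 = 343
    C–H: 4 × 420 = 1680
    H–H: 1 × 426 = 426
    Σ(broken) = 3259 kJ
  Bonds formed (products):
    C–C: 1 × 343 = 343
    C–H: 6 × 420 = 2520
    C=C: 1 × 600 = 600
    Σ(formed) = 3463 kJ
  ΔH_II = 3259 − 3463 = −204 kJ
ΔH_I − ΔH_II = −783 kJ, so reaction I has the more negative ΔH; |ΔH_I − ΔH_II| = 783 kJ.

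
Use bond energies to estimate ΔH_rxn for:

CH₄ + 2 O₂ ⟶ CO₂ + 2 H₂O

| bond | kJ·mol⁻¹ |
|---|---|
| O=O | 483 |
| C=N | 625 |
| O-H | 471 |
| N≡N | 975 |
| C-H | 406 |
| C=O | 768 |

ΔH ≈ −830 kJ

Bonds broken (reactants):
  C-H: 4 × 406 = 1624
  O=O: 2 × 483 = 966
  Σ(broken) = 2590 kJ
Bonds formed (products):
  C=O: 2 × 768 = 1536
  O-H: 4 × 471 = 1884
  Σ(formed) = 3420 kJ
ΔH = Σ(broken) − Σ(formed) = 2590 − 3420 = −830 kJ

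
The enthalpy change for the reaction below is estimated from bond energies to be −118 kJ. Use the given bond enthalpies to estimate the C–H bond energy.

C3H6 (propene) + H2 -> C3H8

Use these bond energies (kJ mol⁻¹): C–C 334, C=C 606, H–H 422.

Let D be the C–H bond energy.
Σ(broken) = 1×334 + 6×D + 1×606 + 1×422 = 1362 + 6D
Σ(formed) = 2×334 + 8×D = 668 + 8D
ΔH = Σ(broken) − Σ(formed) = (1362 + 6D) − (668 + 8D) = +694 − 2D
Setting this equal to −118 kJ gives 2D = 812, so D = 406 kJ/mol.

D(C–H) ≈ 406 kJ/mol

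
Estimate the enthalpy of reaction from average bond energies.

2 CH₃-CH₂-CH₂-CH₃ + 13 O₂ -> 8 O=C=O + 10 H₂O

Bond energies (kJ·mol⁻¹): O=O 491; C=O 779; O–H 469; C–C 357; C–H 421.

Bonds broken (reactants):
  C–C: 6 × 357 = 2142
  C–H: 20 × 421 = 8420
  O=O: 13 × 491 = 6383
  Σ(broken) = 16945 kJ
Bonds formed (products):
  C=O: 16 × 779 = 12464
  O–H: 20 × 469 = 9380
  Σ(formed) = 21844 kJ
ΔH = Σ(broken) − Σ(formed) = 16945 − 21844 = −4899 kJ

ΔH ≈ −4899 kJ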